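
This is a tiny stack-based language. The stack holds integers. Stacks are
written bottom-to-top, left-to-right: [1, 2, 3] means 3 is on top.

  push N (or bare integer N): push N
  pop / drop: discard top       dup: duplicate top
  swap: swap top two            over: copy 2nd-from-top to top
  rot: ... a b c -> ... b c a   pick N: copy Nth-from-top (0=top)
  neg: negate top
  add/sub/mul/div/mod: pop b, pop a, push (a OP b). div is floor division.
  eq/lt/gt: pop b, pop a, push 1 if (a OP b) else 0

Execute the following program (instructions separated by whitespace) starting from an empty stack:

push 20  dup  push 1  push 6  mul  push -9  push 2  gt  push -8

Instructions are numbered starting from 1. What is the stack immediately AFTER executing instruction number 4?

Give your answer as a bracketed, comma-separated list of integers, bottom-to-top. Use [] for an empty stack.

Step 1 ('push 20'): [20]
Step 2 ('dup'): [20, 20]
Step 3 ('push 1'): [20, 20, 1]
Step 4 ('push 6'): [20, 20, 1, 6]

Answer: [20, 20, 1, 6]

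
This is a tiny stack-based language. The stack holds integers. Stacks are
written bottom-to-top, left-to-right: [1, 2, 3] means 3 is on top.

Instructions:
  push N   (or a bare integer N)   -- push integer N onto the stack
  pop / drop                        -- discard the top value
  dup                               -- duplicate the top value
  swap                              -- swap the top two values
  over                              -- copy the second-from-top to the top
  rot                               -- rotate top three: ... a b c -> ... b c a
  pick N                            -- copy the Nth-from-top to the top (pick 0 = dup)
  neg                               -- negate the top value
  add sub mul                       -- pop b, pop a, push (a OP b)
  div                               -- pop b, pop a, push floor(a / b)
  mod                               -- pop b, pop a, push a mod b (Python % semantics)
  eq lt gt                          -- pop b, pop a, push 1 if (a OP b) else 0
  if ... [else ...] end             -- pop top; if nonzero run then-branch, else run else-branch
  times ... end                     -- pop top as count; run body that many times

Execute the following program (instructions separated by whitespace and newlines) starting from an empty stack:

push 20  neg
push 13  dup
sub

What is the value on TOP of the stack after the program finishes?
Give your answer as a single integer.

After 'push 20': [20]
After 'neg': [-20]
After 'push 13': [-20, 13]
After 'dup': [-20, 13, 13]
After 'sub': [-20, 0]

Answer: 0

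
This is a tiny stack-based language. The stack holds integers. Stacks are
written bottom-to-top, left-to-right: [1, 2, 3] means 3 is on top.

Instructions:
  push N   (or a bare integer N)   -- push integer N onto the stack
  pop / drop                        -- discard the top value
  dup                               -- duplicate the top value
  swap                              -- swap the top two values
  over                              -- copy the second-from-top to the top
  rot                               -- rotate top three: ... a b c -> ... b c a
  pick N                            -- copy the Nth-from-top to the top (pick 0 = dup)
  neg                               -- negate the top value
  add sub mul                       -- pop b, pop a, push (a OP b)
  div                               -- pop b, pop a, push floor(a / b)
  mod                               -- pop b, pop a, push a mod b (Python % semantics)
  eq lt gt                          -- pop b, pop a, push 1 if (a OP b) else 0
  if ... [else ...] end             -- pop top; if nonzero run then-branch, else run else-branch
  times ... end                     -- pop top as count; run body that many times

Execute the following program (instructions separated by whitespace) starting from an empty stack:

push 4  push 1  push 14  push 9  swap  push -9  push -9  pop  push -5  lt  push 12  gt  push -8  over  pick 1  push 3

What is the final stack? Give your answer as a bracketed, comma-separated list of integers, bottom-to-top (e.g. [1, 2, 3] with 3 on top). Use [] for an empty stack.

After 'push 4': [4]
After 'push 1': [4, 1]
After 'push 14': [4, 1, 14]
After 'push 9': [4, 1, 14, 9]
After 'swap': [4, 1, 9, 14]
After 'push -9': [4, 1, 9, 14, -9]
After 'push -9': [4, 1, 9, 14, -9, -9]
After 'pop': [4, 1, 9, 14, -9]
After 'push -5': [4, 1, 9, 14, -9, -5]
After 'lt': [4, 1, 9, 14, 1]
After 'push 12': [4, 1, 9, 14, 1, 12]
After 'gt': [4, 1, 9, 14, 0]
After 'push -8': [4, 1, 9, 14, 0, -8]
After 'over': [4, 1, 9, 14, 0, -8, 0]
After 'pick 1': [4, 1, 9, 14, 0, -8, 0, -8]
After 'push 3': [4, 1, 9, 14, 0, -8, 0, -8, 3]

Answer: [4, 1, 9, 14, 0, -8, 0, -8, 3]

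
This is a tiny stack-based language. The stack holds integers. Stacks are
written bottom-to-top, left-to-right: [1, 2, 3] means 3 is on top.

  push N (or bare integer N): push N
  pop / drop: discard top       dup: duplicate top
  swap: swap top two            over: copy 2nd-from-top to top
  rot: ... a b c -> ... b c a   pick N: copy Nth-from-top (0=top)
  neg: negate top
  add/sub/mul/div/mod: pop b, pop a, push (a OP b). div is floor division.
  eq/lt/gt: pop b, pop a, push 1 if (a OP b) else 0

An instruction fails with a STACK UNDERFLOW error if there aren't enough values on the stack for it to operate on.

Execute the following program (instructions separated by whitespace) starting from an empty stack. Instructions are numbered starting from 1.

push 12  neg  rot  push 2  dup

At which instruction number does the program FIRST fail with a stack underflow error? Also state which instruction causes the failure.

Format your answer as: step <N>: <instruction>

Step 1 ('push 12'): stack = [12], depth = 1
Step 2 ('neg'): stack = [-12], depth = 1
Step 3 ('rot'): needs 3 value(s) but depth is 1 — STACK UNDERFLOW

Answer: step 3: rot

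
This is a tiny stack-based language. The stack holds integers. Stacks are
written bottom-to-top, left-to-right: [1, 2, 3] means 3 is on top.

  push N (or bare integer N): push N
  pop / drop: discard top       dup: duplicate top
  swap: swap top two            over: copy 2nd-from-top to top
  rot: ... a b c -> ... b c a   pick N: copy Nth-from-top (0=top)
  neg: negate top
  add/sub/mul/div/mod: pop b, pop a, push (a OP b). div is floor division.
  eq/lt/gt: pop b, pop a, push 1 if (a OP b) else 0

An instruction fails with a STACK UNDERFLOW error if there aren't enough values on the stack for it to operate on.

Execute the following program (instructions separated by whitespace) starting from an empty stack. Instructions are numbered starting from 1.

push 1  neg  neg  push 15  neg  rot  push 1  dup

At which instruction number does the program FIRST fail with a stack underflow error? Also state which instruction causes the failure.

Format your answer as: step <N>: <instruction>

Step 1 ('push 1'): stack = [1], depth = 1
Step 2 ('neg'): stack = [-1], depth = 1
Step 3 ('neg'): stack = [1], depth = 1
Step 4 ('push 15'): stack = [1, 15], depth = 2
Step 5 ('neg'): stack = [1, -15], depth = 2
Step 6 ('rot'): needs 3 value(s) but depth is 2 — STACK UNDERFLOW

Answer: step 6: rot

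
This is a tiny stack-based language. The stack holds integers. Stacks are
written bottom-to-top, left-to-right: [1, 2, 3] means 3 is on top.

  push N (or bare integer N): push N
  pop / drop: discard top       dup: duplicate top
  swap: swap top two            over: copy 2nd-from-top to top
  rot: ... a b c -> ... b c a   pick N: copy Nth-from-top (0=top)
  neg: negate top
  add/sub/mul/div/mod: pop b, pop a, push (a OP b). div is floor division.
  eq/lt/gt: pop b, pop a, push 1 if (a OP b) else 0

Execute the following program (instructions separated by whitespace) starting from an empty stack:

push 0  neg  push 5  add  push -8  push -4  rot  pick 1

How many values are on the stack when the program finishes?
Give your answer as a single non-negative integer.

Answer: 4

Derivation:
After 'push 0': stack = [0] (depth 1)
After 'neg': stack = [0] (depth 1)
After 'push 5': stack = [0, 5] (depth 2)
After 'add': stack = [5] (depth 1)
After 'push -8': stack = [5, -8] (depth 2)
After 'push -4': stack = [5, -8, -4] (depth 3)
After 'rot': stack = [-8, -4, 5] (depth 3)
After 'pick 1': stack = [-8, -4, 5, -4] (depth 4)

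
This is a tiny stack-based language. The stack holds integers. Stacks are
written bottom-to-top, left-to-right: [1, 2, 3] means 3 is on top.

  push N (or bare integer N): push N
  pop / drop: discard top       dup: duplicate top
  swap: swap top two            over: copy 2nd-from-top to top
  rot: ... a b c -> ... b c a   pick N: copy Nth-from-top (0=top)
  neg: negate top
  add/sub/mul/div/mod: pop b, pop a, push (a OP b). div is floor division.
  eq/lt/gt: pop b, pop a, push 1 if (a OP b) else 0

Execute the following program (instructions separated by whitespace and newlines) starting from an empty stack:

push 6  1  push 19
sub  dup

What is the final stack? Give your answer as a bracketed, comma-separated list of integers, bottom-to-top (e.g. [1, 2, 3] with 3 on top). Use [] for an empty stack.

After 'push 6': [6]
After 'push 1': [6, 1]
After 'push 19': [6, 1, 19]
After 'sub': [6, -18]
After 'dup': [6, -18, -18]

Answer: [6, -18, -18]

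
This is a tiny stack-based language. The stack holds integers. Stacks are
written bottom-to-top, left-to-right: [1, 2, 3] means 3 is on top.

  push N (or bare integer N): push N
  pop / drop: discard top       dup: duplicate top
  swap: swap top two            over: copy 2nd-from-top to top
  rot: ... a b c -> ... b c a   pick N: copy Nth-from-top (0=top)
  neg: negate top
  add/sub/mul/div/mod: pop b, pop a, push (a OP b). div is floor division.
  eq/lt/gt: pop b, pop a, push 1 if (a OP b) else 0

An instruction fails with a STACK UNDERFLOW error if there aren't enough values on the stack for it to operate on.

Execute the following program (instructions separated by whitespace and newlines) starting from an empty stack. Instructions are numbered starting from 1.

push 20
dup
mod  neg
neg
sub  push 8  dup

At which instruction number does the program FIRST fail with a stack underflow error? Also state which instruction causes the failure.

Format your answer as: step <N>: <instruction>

Step 1 ('push 20'): stack = [20], depth = 1
Step 2 ('dup'): stack = [20, 20], depth = 2
Step 3 ('mod'): stack = [0], depth = 1
Step 4 ('neg'): stack = [0], depth = 1
Step 5 ('neg'): stack = [0], depth = 1
Step 6 ('sub'): needs 2 value(s) but depth is 1 — STACK UNDERFLOW

Answer: step 6: sub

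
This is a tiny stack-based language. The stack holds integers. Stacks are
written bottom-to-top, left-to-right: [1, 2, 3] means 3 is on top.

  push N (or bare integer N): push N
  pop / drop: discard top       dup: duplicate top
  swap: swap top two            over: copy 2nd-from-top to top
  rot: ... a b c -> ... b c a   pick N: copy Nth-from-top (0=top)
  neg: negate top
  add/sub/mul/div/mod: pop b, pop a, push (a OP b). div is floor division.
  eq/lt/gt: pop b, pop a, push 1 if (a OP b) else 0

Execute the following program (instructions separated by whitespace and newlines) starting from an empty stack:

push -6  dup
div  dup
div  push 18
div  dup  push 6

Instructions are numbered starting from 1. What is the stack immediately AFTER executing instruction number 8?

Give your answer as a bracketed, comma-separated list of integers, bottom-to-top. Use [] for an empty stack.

Step 1 ('push -6'): [-6]
Step 2 ('dup'): [-6, -6]
Step 3 ('div'): [1]
Step 4 ('dup'): [1, 1]
Step 5 ('div'): [1]
Step 6 ('push 18'): [1, 18]
Step 7 ('div'): [0]
Step 8 ('dup'): [0, 0]

Answer: [0, 0]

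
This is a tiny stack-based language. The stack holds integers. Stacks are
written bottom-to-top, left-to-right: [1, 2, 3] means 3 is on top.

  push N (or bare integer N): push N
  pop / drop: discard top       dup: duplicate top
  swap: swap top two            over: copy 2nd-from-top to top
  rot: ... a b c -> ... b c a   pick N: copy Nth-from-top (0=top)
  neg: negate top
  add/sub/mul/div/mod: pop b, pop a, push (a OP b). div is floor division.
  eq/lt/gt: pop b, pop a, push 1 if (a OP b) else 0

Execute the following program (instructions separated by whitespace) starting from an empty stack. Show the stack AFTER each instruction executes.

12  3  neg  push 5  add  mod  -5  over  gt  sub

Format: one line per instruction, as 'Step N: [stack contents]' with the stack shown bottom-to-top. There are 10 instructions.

Step 1: [12]
Step 2: [12, 3]
Step 3: [12, -3]
Step 4: [12, -3, 5]
Step 5: [12, 2]
Step 6: [0]
Step 7: [0, -5]
Step 8: [0, -5, 0]
Step 9: [0, 0]
Step 10: [0]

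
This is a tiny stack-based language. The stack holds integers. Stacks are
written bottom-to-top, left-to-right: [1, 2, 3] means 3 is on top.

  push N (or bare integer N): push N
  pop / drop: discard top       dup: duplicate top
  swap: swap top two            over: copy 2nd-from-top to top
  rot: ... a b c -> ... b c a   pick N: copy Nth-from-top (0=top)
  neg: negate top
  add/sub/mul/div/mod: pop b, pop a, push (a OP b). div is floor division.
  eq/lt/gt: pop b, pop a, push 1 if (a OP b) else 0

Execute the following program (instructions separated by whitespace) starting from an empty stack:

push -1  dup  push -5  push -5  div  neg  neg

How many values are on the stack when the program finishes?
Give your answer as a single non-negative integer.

Answer: 3

Derivation:
After 'push -1': stack = [-1] (depth 1)
After 'dup': stack = [-1, -1] (depth 2)
After 'push -5': stack = [-1, -1, -5] (depth 3)
After 'push -5': stack = [-1, -1, -5, -5] (depth 4)
After 'div': stack = [-1, -1, 1] (depth 3)
After 'neg': stack = [-1, -1, -1] (depth 3)
After 'neg': stack = [-1, -1, 1] (depth 3)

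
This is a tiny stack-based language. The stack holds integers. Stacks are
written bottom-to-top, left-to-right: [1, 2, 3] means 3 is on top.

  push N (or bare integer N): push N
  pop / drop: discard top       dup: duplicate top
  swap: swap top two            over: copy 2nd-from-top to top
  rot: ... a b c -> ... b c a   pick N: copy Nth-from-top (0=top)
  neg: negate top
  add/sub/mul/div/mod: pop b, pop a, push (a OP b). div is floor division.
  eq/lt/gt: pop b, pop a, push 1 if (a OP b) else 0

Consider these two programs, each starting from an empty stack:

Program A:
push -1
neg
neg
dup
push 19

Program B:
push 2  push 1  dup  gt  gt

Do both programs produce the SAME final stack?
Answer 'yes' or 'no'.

Answer: no

Derivation:
Program A trace:
  After 'push -1': [-1]
  After 'neg': [1]
  After 'neg': [-1]
  After 'dup': [-1, -1]
  After 'push 19': [-1, -1, 19]
Program A final stack: [-1, -1, 19]

Program B trace:
  After 'push 2': [2]
  After 'push 1': [2, 1]
  After 'dup': [2, 1, 1]
  After 'gt': [2, 0]
  After 'gt': [1]
Program B final stack: [1]
Same: no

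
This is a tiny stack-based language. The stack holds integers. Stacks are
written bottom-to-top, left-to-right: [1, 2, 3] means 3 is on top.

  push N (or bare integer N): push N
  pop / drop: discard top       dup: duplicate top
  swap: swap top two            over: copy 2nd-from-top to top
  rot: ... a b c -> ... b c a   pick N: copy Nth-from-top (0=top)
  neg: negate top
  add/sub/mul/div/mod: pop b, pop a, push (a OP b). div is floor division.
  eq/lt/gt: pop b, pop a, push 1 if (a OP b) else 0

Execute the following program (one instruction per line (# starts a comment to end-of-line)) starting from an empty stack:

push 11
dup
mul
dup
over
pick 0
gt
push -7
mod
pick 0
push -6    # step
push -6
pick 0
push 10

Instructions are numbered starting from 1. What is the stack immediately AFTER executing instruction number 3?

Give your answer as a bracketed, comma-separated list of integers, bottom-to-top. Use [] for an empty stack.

Answer: [121]

Derivation:
Step 1 ('push 11'): [11]
Step 2 ('dup'): [11, 11]
Step 3 ('mul'): [121]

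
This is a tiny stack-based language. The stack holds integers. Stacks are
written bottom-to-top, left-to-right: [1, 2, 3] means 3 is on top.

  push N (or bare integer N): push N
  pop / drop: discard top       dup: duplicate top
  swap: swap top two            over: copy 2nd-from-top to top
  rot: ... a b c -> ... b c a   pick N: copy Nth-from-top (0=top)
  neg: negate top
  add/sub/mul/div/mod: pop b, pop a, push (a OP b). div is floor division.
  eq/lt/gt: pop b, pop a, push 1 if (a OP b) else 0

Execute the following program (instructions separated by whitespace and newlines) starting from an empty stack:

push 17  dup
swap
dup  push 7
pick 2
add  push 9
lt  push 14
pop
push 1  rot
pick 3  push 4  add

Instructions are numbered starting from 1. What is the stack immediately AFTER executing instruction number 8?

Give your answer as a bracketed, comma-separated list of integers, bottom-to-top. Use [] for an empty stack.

Step 1 ('push 17'): [17]
Step 2 ('dup'): [17, 17]
Step 3 ('swap'): [17, 17]
Step 4 ('dup'): [17, 17, 17]
Step 5 ('push 7'): [17, 17, 17, 7]
Step 6 ('pick 2'): [17, 17, 17, 7, 17]
Step 7 ('add'): [17, 17, 17, 24]
Step 8 ('push 9'): [17, 17, 17, 24, 9]

Answer: [17, 17, 17, 24, 9]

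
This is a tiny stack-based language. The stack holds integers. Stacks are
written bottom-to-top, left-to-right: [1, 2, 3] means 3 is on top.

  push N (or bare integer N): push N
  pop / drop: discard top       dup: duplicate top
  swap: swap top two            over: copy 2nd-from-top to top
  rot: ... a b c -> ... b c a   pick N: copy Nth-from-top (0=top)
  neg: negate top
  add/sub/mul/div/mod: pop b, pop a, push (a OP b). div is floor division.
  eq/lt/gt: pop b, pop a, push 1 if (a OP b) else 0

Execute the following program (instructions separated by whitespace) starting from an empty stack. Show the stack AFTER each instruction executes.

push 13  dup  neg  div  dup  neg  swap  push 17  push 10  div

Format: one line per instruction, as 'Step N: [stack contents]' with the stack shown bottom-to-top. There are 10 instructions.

Step 1: [13]
Step 2: [13, 13]
Step 3: [13, -13]
Step 4: [-1]
Step 5: [-1, -1]
Step 6: [-1, 1]
Step 7: [1, -1]
Step 8: [1, -1, 17]
Step 9: [1, -1, 17, 10]
Step 10: [1, -1, 1]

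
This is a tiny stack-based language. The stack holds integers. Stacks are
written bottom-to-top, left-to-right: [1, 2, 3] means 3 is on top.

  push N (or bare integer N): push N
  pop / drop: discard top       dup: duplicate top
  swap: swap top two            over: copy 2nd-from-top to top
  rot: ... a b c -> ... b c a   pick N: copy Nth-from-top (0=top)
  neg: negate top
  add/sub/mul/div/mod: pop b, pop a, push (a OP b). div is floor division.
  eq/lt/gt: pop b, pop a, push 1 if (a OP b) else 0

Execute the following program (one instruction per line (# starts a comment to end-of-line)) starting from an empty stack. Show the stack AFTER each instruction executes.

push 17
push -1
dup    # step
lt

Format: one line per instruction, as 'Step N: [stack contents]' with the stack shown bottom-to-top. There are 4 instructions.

Step 1: [17]
Step 2: [17, -1]
Step 3: [17, -1, -1]
Step 4: [17, 0]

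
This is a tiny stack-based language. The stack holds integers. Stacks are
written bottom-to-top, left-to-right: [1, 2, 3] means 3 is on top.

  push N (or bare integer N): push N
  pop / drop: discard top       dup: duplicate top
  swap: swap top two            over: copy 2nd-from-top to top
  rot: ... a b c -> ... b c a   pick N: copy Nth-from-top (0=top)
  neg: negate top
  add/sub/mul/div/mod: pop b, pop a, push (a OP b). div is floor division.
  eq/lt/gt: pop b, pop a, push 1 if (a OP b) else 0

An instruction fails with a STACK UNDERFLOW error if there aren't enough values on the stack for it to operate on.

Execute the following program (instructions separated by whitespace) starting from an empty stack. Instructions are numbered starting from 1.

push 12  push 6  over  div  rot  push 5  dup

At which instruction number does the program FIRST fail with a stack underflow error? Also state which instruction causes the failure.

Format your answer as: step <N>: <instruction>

Step 1 ('push 12'): stack = [12], depth = 1
Step 2 ('push 6'): stack = [12, 6], depth = 2
Step 3 ('over'): stack = [12, 6, 12], depth = 3
Step 4 ('div'): stack = [12, 0], depth = 2
Step 5 ('rot'): needs 3 value(s) but depth is 2 — STACK UNDERFLOW

Answer: step 5: rot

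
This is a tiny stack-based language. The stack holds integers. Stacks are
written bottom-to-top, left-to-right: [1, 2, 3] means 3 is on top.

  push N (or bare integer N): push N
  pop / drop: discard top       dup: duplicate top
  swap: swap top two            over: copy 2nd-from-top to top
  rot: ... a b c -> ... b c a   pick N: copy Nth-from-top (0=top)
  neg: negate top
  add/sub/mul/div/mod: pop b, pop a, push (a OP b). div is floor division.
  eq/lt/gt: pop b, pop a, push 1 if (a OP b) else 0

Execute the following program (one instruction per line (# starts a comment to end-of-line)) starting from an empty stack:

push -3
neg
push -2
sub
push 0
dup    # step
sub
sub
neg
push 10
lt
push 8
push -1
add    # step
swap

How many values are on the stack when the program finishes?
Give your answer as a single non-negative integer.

Answer: 2

Derivation:
After 'push -3': stack = [-3] (depth 1)
After 'neg': stack = [3] (depth 1)
After 'push -2': stack = [3, -2] (depth 2)
After 'sub': stack = [5] (depth 1)
After 'push 0': stack = [5, 0] (depth 2)
After 'dup': stack = [5, 0, 0] (depth 3)
After 'sub': stack = [5, 0] (depth 2)
After 'sub': stack = [5] (depth 1)
After 'neg': stack = [-5] (depth 1)
After 'push 10': stack = [-5, 10] (depth 2)
After 'lt': stack = [1] (depth 1)
After 'push 8': stack = [1, 8] (depth 2)
After 'push -1': stack = [1, 8, -1] (depth 3)
After 'add': stack = [1, 7] (depth 2)
After 'swap': stack = [7, 1] (depth 2)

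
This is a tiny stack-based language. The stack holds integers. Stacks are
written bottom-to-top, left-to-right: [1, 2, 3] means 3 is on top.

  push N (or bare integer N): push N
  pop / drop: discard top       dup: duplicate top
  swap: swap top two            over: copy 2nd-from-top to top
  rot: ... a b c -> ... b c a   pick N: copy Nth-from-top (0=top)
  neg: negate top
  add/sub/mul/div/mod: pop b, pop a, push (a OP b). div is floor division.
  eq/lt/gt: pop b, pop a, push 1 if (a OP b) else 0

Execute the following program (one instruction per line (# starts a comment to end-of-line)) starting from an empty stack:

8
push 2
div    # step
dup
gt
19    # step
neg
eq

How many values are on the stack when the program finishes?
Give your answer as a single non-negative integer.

Answer: 1

Derivation:
After 'push 8': stack = [8] (depth 1)
After 'push 2': stack = [8, 2] (depth 2)
After 'div': stack = [4] (depth 1)
After 'dup': stack = [4, 4] (depth 2)
After 'gt': stack = [0] (depth 1)
After 'push 19': stack = [0, 19] (depth 2)
After 'neg': stack = [0, -19] (depth 2)
After 'eq': stack = [0] (depth 1)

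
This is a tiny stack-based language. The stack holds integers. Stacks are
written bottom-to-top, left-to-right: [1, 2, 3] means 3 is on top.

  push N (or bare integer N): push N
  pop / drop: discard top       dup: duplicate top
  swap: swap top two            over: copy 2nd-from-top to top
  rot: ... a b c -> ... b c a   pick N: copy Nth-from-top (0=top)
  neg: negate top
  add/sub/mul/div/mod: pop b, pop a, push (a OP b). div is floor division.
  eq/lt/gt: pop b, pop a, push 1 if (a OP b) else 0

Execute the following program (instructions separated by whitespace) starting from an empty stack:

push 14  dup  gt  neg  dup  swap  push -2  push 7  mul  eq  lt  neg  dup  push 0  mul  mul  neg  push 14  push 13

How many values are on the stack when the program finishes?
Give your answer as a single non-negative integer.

Answer: 3

Derivation:
After 'push 14': stack = [14] (depth 1)
After 'dup': stack = [14, 14] (depth 2)
After 'gt': stack = [0] (depth 1)
After 'neg': stack = [0] (depth 1)
After 'dup': stack = [0, 0] (depth 2)
After 'swap': stack = [0, 0] (depth 2)
After 'push -2': stack = [0, 0, -2] (depth 3)
After 'push 7': stack = [0, 0, -2, 7] (depth 4)
After 'mul': stack = [0, 0, -14] (depth 3)
After 'eq': stack = [0, 0] (depth 2)
After 'lt': stack = [0] (depth 1)
After 'neg': stack = [0] (depth 1)
After 'dup': stack = [0, 0] (depth 2)
After 'push 0': stack = [0, 0, 0] (depth 3)
After 'mul': stack = [0, 0] (depth 2)
After 'mul': stack = [0] (depth 1)
After 'neg': stack = [0] (depth 1)
After 'push 14': stack = [0, 14] (depth 2)
After 'push 13': stack = [0, 14, 13] (depth 3)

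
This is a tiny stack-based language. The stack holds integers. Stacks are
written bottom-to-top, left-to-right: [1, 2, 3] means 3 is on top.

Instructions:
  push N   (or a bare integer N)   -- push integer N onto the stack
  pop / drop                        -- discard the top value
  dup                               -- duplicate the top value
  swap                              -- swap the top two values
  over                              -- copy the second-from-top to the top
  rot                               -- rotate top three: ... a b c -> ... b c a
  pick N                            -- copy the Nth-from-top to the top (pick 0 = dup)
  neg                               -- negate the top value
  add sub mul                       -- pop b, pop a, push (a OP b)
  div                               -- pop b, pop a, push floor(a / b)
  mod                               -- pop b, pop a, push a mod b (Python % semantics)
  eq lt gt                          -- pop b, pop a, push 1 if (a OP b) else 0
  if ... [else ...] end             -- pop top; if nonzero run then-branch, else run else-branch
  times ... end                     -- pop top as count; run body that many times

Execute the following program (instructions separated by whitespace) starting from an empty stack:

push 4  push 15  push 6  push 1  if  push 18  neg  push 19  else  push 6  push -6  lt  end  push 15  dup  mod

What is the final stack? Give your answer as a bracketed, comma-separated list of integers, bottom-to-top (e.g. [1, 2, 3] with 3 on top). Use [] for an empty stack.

Answer: [4, 15, 6, -18, 19, 0]

Derivation:
After 'push 4': [4]
After 'push 15': [4, 15]
After 'push 6': [4, 15, 6]
After 'push 1': [4, 15, 6, 1]
After 'if': [4, 15, 6]
After 'push 18': [4, 15, 6, 18]
After 'neg': [4, 15, 6, -18]
After 'push 19': [4, 15, 6, -18, 19]
After 'push 15': [4, 15, 6, -18, 19, 15]
After 'dup': [4, 15, 6, -18, 19, 15, 15]
After 'mod': [4, 15, 6, -18, 19, 0]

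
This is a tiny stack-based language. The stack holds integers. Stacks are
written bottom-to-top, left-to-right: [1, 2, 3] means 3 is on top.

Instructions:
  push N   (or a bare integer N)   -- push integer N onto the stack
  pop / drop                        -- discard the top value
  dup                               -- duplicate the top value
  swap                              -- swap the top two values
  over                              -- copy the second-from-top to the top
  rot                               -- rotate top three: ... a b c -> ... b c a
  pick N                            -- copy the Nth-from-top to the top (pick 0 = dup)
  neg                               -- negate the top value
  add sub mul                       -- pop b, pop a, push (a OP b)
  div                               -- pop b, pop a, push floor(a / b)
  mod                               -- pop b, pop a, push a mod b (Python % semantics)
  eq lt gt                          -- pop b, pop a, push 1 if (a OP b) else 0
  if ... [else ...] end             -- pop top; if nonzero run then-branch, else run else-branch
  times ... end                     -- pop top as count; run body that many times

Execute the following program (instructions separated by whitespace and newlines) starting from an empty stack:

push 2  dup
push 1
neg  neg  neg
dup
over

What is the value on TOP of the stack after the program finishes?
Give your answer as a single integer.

After 'push 2': [2]
After 'dup': [2, 2]
After 'push 1': [2, 2, 1]
After 'neg': [2, 2, -1]
After 'neg': [2, 2, 1]
After 'neg': [2, 2, -1]
After 'dup': [2, 2, -1, -1]
After 'over': [2, 2, -1, -1, -1]

Answer: -1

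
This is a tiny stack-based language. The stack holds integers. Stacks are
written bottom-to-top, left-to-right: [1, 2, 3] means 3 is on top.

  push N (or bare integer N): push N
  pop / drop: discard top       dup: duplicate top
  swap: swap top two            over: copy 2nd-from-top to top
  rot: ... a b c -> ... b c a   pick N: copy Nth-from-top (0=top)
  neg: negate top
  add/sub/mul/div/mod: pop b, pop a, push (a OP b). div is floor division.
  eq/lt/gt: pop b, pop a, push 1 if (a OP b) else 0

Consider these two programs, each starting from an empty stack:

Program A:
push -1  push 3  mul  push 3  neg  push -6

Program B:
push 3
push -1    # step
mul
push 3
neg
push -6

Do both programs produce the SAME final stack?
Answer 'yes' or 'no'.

Program A trace:
  After 'push -1': [-1]
  After 'push 3': [-1, 3]
  After 'mul': [-3]
  After 'push 3': [-3, 3]
  After 'neg': [-3, -3]
  After 'push -6': [-3, -3, -6]
Program A final stack: [-3, -3, -6]

Program B trace:
  After 'push 3': [3]
  After 'push -1': [3, -1]
  After 'mul': [-3]
  After 'push 3': [-3, 3]
  After 'neg': [-3, -3]
  After 'push -6': [-3, -3, -6]
Program B final stack: [-3, -3, -6]
Same: yes

Answer: yes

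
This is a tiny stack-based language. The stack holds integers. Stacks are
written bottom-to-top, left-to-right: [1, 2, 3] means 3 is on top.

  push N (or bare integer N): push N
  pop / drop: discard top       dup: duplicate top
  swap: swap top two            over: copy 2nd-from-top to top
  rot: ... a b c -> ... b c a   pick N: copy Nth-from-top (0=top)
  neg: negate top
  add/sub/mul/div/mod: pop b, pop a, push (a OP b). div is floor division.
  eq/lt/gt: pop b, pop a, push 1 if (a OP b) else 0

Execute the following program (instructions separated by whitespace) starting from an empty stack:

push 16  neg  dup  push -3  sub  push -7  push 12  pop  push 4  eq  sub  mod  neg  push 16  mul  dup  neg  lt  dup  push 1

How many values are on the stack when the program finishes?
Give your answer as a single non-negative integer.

After 'push 16': stack = [16] (depth 1)
After 'neg': stack = [-16] (depth 1)
After 'dup': stack = [-16, -16] (depth 2)
After 'push -3': stack = [-16, -16, -3] (depth 3)
After 'sub': stack = [-16, -13] (depth 2)
After 'push -7': stack = [-16, -13, -7] (depth 3)
After 'push 12': stack = [-16, -13, -7, 12] (depth 4)
After 'pop': stack = [-16, -13, -7] (depth 3)
After 'push 4': stack = [-16, -13, -7, 4] (depth 4)
After 'eq': stack = [-16, -13, 0] (depth 3)
After 'sub': stack = [-16, -13] (depth 2)
After 'mod': stack = [-3] (depth 1)
After 'neg': stack = [3] (depth 1)
After 'push 16': stack = [3, 16] (depth 2)
After 'mul': stack = [48] (depth 1)
After 'dup': stack = [48, 48] (depth 2)
After 'neg': stack = [48, -48] (depth 2)
After 'lt': stack = [0] (depth 1)
After 'dup': stack = [0, 0] (depth 2)
After 'push 1': stack = [0, 0, 1] (depth 3)

Answer: 3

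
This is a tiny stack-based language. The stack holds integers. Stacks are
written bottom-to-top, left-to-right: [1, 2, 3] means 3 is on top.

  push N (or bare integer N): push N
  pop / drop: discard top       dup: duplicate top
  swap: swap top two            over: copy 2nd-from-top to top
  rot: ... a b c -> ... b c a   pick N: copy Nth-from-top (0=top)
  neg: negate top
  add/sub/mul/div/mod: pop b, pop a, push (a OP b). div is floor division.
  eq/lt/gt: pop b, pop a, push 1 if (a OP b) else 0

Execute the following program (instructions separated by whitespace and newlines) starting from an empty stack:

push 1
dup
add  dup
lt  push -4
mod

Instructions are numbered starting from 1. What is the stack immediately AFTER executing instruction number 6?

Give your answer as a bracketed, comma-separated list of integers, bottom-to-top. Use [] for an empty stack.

Step 1 ('push 1'): [1]
Step 2 ('dup'): [1, 1]
Step 3 ('add'): [2]
Step 4 ('dup'): [2, 2]
Step 5 ('lt'): [0]
Step 6 ('push -4'): [0, -4]

Answer: [0, -4]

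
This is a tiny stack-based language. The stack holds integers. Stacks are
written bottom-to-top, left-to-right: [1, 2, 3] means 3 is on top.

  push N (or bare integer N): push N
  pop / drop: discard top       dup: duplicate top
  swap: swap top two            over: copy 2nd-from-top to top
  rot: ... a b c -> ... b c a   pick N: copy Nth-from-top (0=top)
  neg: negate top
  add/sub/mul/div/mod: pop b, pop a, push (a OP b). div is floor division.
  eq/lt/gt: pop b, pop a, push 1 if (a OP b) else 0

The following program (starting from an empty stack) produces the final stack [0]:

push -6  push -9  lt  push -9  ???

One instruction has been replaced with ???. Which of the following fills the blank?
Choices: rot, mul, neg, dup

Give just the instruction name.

Stack before ???: [0, -9]
Stack after ???:  [0]
Checking each choice:
  rot: stack underflow (need 3, have 2)
  mul: MATCH
  neg: produces [0, 9]
  dup: produces [0, -9, -9]


Answer: mul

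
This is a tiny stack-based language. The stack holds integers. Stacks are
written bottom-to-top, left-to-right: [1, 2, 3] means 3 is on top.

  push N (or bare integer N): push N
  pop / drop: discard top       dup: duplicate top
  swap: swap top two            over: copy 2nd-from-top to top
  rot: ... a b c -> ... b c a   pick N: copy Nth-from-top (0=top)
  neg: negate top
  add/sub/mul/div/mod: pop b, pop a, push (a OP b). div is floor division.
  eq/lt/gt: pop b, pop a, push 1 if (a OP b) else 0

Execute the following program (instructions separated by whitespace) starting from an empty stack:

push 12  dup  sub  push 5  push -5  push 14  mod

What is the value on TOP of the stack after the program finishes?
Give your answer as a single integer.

Answer: 9

Derivation:
After 'push 12': [12]
After 'dup': [12, 12]
After 'sub': [0]
After 'push 5': [0, 5]
After 'push -5': [0, 5, -5]
After 'push 14': [0, 5, -5, 14]
After 'mod': [0, 5, 9]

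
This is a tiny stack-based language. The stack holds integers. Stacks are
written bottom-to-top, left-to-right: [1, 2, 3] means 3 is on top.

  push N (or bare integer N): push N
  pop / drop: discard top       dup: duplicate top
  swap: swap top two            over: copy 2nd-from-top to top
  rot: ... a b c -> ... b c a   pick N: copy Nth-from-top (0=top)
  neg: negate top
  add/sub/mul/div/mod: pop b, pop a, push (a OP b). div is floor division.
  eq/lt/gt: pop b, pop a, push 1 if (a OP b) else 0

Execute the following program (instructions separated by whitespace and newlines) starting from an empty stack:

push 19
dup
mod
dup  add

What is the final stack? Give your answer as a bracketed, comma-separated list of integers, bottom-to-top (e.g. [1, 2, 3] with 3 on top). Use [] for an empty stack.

After 'push 19': [19]
After 'dup': [19, 19]
After 'mod': [0]
After 'dup': [0, 0]
After 'add': [0]

Answer: [0]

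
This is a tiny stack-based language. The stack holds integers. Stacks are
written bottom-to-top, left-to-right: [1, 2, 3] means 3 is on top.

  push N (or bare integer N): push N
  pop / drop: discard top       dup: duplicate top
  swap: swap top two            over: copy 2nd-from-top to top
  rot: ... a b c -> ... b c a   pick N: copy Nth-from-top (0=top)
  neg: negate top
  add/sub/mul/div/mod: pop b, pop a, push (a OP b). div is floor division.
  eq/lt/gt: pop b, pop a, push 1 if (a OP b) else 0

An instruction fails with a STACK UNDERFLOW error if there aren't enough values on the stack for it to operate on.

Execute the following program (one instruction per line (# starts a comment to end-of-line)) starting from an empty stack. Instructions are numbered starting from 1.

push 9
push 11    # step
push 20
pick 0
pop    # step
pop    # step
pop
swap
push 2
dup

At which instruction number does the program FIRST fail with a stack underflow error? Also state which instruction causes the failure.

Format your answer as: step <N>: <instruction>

Answer: step 8: swap

Derivation:
Step 1 ('push 9'): stack = [9], depth = 1
Step 2 ('push 11'): stack = [9, 11], depth = 2
Step 3 ('push 20'): stack = [9, 11, 20], depth = 3
Step 4 ('pick 0'): stack = [9, 11, 20, 20], depth = 4
Step 5 ('pop'): stack = [9, 11, 20], depth = 3
Step 6 ('pop'): stack = [9, 11], depth = 2
Step 7 ('pop'): stack = [9], depth = 1
Step 8 ('swap'): needs 2 value(s) but depth is 1 — STACK UNDERFLOW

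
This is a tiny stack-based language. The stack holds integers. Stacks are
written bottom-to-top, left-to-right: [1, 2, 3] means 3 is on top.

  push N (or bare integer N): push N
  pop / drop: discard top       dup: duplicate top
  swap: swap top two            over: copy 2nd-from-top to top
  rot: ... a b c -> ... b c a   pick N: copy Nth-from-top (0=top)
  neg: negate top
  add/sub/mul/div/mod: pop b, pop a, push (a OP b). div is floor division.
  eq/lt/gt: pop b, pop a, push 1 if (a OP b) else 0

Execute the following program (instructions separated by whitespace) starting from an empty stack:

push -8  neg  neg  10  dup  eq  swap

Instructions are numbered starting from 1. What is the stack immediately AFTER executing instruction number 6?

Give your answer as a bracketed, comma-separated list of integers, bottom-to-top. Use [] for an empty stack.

Answer: [-8, 1]

Derivation:
Step 1 ('push -8'): [-8]
Step 2 ('neg'): [8]
Step 3 ('neg'): [-8]
Step 4 ('10'): [-8, 10]
Step 5 ('dup'): [-8, 10, 10]
Step 6 ('eq'): [-8, 1]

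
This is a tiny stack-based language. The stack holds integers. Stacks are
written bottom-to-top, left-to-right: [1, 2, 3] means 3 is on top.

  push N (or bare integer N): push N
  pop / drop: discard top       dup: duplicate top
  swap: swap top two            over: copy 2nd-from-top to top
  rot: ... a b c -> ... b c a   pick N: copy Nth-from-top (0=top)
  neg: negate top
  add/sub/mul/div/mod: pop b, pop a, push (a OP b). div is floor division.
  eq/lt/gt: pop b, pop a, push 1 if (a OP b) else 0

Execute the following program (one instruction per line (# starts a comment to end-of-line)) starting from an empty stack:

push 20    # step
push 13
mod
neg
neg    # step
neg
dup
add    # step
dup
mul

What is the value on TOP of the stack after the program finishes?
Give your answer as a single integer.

Answer: 196

Derivation:
After 'push 20': [20]
After 'push 13': [20, 13]
After 'mod': [7]
After 'neg': [-7]
After 'neg': [7]
After 'neg': [-7]
After 'dup': [-7, -7]
After 'add': [-14]
After 'dup': [-14, -14]
After 'mul': [196]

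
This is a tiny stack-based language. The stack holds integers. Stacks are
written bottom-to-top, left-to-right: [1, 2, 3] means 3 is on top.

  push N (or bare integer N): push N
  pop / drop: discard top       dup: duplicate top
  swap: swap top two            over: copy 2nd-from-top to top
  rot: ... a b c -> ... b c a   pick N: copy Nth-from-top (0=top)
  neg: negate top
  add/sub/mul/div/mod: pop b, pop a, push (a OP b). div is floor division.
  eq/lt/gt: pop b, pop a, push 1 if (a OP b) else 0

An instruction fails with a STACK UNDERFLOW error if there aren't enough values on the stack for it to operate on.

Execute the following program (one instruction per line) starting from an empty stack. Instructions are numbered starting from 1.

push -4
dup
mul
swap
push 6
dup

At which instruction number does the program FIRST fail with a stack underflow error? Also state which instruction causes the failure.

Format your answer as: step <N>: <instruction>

Answer: step 4: swap

Derivation:
Step 1 ('push -4'): stack = [-4], depth = 1
Step 2 ('dup'): stack = [-4, -4], depth = 2
Step 3 ('mul'): stack = [16], depth = 1
Step 4 ('swap'): needs 2 value(s) but depth is 1 — STACK UNDERFLOW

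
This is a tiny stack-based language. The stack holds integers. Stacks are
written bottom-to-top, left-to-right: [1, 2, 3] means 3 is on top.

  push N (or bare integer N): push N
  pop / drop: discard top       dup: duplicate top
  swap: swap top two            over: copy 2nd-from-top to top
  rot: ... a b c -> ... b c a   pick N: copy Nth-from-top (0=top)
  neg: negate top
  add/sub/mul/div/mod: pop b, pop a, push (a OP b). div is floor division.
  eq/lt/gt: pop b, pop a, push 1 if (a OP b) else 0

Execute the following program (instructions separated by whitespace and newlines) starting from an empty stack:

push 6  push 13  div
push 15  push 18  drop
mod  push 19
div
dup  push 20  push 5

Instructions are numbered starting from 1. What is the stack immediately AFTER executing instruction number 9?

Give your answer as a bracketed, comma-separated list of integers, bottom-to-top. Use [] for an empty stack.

Step 1 ('push 6'): [6]
Step 2 ('push 13'): [6, 13]
Step 3 ('div'): [0]
Step 4 ('push 15'): [0, 15]
Step 5 ('push 18'): [0, 15, 18]
Step 6 ('drop'): [0, 15]
Step 7 ('mod'): [0]
Step 8 ('push 19'): [0, 19]
Step 9 ('div'): [0]

Answer: [0]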